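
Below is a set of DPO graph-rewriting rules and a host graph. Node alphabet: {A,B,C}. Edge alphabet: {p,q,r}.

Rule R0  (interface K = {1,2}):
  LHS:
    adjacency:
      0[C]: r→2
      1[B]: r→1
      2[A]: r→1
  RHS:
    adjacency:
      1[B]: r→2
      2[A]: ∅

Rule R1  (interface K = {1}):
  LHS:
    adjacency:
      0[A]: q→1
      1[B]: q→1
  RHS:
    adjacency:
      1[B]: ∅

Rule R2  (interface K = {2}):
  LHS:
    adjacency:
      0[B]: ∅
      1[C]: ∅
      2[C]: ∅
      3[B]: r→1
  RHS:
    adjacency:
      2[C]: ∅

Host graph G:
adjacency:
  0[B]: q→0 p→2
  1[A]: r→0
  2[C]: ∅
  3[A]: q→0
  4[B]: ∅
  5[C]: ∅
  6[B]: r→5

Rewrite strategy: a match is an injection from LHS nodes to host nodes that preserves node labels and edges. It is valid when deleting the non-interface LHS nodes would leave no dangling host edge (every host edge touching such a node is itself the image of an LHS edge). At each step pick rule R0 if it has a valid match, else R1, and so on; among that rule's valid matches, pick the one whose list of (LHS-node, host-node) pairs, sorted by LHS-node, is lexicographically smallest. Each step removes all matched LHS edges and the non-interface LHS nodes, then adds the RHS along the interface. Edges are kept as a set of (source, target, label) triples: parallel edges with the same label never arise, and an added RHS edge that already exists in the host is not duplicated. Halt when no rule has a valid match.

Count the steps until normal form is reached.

Answer: 2

Derivation:
initial: |V|=7 |E|=5  E = 0-q->0 0-p->2 1-r->0 3-q->0 6-r->5
step 1: apply R1 at {0↦3, 1↦0}  → |V|=6 |E|=3  E = 0-p->2 1-r->0 6-r->5
step 2: apply R2 at {0↦4, 1↦5, 2↦2, 3↦6}  → |V|=3 |E|=2  E = 0-p->2 1-r->0
normal form: no rule applies after step 2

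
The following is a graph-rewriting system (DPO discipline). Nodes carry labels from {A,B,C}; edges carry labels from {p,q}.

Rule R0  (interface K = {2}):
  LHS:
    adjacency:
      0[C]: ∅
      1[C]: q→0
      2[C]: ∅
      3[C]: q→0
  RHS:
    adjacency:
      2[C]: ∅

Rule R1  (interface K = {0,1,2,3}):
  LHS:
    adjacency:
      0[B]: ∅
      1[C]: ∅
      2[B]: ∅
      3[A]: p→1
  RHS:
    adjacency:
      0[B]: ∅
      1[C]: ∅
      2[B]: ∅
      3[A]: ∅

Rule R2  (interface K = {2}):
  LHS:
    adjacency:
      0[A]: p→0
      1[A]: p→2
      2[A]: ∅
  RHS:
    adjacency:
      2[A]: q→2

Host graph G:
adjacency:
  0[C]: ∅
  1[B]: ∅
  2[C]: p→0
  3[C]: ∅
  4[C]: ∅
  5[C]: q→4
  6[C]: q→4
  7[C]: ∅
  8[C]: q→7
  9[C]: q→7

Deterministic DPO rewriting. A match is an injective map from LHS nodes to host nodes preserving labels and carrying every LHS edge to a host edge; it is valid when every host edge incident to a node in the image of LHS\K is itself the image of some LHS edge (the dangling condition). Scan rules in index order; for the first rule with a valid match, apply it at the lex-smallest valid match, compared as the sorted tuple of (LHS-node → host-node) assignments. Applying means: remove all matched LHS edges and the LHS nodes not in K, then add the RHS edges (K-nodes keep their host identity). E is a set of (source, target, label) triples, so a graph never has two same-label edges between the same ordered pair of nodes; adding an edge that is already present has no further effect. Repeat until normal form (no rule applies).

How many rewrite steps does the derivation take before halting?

Answer: 2

Steps:
initial: |V|=10 |E|=5  E = 2-p->0 5-q->4 6-q->4 8-q->7 9-q->7
step 1: apply R0 at {0↦4, 1↦5, 2↦0, 3↦6}  → |V|=7 |E|=3  E = 2-p->0 8-q->7 9-q->7
step 2: apply R0 at {0↦7, 1↦8, 2↦0, 3↦9}  → |V|=4 |E|=1  E = 2-p->0
final graph: no rule applies after step 2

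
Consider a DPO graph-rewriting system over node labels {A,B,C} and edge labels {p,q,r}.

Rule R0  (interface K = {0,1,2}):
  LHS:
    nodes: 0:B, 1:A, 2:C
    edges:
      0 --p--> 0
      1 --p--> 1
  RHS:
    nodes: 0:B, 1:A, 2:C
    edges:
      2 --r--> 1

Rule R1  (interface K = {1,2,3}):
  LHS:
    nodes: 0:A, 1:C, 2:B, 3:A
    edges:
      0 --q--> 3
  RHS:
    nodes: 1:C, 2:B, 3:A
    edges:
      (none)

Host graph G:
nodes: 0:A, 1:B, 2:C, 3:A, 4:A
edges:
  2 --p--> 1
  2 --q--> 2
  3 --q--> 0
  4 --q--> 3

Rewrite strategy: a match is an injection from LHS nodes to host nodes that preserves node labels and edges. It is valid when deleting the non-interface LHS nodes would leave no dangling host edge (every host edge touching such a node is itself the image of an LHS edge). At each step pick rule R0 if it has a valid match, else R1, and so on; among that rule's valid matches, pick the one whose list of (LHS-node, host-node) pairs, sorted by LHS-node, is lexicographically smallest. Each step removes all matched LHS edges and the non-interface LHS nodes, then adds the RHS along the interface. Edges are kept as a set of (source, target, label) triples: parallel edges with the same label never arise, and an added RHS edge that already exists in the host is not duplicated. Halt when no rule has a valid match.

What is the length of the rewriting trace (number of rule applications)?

Answer: 2

Steps:
[0] host  ⇒  5 nodes, 4 edges  {2-p->1 2-q->2 3-q->0 4-q->3}
[1] R1 @ {0↦4, 1↦2, 2↦1, 3↦3}  ⇒  4 nodes, 3 edges  {2-p->1 2-q->2 3-q->0}
[2] R1 @ {0↦3, 1↦2, 2↦1, 3↦0}  ⇒  3 nodes, 2 edges  {2-p->1 2-q->2}
final graph: no rule applies after step 2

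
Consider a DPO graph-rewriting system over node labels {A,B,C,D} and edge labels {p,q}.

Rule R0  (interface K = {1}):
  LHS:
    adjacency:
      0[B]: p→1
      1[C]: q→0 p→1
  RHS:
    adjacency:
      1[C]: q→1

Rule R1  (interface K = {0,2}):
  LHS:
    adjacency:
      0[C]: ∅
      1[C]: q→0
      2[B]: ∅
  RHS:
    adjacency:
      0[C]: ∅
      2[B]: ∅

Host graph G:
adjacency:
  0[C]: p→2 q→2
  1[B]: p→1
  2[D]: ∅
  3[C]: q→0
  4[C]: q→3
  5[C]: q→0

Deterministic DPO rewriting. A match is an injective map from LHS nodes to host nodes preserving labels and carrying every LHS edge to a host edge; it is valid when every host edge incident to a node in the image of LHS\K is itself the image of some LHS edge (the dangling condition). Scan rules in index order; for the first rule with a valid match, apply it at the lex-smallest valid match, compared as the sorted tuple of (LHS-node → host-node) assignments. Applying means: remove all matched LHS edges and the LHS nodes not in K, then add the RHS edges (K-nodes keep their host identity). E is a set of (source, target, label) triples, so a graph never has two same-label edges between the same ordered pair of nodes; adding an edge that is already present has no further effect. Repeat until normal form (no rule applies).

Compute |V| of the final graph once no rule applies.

Answer: 3

Steps:
[0] host  ⇒  6 nodes, 6 edges  {0-p->2 0-q->2 1-p->1 3-q->0 4-q->3 5-q->0}
[1] R1 @ {0↦0, 1↦5, 2↦1}  ⇒  5 nodes, 5 edges  {0-p->2 0-q->2 1-p->1 3-q->0 4-q->3}
[2] R1 @ {0↦3, 1↦4, 2↦1}  ⇒  4 nodes, 4 edges  {0-p->2 0-q->2 1-p->1 3-q->0}
[3] R1 @ {0↦0, 1↦3, 2↦1}  ⇒  3 nodes, 3 edges  {0-p->2 0-q->2 1-p->1}
final graph: no rule applies after step 3
NF nodes: {0:C, 1:B, 2:D}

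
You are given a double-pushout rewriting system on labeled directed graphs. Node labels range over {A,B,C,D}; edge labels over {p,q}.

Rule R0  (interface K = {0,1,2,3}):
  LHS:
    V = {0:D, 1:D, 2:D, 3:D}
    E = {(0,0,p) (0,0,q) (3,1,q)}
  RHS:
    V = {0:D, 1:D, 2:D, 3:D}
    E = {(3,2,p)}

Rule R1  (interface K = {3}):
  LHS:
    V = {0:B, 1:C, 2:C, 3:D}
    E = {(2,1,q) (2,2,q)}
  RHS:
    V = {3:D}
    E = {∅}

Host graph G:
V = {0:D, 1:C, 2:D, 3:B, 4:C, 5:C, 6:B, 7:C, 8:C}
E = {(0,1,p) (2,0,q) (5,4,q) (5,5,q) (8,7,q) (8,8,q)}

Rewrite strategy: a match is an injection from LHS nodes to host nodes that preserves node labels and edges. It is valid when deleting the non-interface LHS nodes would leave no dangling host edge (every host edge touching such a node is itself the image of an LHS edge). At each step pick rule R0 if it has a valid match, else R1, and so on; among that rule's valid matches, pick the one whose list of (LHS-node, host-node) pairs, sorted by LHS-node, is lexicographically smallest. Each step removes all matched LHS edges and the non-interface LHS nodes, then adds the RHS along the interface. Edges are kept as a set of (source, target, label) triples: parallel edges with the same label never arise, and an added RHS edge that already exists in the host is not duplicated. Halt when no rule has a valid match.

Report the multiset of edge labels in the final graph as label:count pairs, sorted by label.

Answer: p:1 q:1

Rewrite trace:
initial: |V|=9 |E|=6  E = 0-p->1 2-q->0 5-q->4 5-q->5 8-q->7 8-q->8
step 1: apply R1 at {0↦3, 1↦4, 2↦5, 3↦0}  → |V|=6 |E|=4  E = 0-p->1 2-q->0 8-q->7 8-q->8
step 2: apply R1 at {0↦6, 1↦7, 2↦8, 3↦0}  → |V|=3 |E|=2  E = 0-p->1 2-q->0
halt: no rule applies after step 2
NF edges: [(0, 1, 'p'), (2, 0, 'q')]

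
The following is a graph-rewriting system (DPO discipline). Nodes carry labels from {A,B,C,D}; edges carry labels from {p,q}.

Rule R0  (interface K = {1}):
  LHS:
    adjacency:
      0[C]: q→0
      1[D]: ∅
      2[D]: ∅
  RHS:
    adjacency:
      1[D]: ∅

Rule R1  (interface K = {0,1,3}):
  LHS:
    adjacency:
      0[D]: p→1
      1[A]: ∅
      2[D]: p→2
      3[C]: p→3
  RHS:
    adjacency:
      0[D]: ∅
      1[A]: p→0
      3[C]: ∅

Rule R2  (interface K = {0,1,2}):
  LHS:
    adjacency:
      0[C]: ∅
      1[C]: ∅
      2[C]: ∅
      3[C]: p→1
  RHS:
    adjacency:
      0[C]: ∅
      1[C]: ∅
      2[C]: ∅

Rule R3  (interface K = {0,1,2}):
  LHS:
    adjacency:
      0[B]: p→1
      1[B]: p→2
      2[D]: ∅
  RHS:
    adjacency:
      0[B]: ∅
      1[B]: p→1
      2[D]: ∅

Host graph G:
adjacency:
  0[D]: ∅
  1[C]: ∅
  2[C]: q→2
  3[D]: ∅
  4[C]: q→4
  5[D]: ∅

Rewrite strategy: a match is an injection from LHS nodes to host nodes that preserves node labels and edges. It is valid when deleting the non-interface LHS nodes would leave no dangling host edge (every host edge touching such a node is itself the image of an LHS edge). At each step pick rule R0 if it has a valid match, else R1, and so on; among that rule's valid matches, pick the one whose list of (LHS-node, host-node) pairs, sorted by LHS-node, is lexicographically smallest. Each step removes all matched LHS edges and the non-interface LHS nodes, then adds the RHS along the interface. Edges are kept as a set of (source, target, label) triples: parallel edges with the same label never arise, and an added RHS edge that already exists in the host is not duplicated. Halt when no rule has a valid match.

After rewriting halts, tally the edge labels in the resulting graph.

Answer: (no edges)

Derivation:
start.  V:6 E:2  edges: 2-q->2 4-q->4
1. fire R0 via {0↦2, 1↦0, 2↦3}  →  V:4 E:1  edges: 4-q->4
2. fire R0 via {0↦4, 1↦0, 2↦5}  →  V:2 E:0  edges: ∅
final graph: no rule applies after step 2
NF edges: []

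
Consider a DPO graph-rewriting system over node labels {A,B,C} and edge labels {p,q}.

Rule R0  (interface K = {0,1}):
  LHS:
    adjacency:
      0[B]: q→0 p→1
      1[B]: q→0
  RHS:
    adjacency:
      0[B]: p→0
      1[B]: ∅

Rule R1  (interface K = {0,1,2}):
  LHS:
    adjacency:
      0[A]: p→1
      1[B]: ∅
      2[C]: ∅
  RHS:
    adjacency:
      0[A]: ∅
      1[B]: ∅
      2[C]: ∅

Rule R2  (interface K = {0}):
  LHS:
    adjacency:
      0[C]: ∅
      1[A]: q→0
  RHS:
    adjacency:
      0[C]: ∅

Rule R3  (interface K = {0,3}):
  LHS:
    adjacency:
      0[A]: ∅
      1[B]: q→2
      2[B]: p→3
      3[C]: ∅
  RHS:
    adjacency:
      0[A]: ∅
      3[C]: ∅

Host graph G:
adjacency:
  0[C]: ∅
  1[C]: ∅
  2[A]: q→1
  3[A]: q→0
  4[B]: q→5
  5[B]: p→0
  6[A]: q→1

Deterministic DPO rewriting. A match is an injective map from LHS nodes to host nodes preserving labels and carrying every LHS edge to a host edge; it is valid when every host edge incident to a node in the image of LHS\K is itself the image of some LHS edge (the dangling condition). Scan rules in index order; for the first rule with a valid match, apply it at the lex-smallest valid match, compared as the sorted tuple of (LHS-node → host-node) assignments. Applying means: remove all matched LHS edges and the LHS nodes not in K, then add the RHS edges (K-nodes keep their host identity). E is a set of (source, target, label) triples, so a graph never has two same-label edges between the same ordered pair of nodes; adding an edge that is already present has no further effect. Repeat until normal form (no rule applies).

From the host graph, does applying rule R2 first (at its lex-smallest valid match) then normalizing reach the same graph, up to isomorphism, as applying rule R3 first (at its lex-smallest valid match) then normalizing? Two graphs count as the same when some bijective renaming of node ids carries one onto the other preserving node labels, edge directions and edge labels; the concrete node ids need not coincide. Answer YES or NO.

branch R2-first: apply at {0↦0, 1↦3} → |E|=4, then 2 more step(s) → NF |V|=4 |E|=2 V={0:C, 1:C, 4:B, 5:B} E=4-q->5 5-p->0
branch R3-first: apply at {0↦2, 1↦4, 2↦5, 3↦0} → |E|=3, then 3 more step(s) → NF |V|=2 |E|=0 V={0:C, 1:C} E=∅
graphs not isomorphic

Answer: NO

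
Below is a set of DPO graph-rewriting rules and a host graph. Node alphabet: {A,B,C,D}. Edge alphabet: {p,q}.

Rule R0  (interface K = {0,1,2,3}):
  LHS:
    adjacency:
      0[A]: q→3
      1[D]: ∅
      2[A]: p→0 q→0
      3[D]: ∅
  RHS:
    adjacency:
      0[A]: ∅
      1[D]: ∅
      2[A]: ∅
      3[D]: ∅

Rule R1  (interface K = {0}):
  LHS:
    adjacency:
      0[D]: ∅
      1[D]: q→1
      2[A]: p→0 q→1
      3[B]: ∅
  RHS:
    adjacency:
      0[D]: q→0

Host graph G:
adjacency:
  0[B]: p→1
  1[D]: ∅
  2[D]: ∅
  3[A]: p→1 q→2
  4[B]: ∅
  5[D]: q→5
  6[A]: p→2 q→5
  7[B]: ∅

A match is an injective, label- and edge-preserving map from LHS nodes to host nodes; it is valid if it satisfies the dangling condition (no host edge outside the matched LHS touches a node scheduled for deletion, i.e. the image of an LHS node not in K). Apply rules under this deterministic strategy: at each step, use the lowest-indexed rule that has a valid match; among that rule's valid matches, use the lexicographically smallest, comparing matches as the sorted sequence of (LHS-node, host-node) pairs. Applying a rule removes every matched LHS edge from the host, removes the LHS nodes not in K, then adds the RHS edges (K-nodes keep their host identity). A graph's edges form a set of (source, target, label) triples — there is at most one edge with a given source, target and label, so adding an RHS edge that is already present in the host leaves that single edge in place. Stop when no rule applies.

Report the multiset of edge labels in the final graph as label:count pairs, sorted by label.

initial: |V|=8 |E|=6  E = 0-p->1 3-p->1 3-q->2 5-q->5 6-p->2 6-q->5
step 1: apply R1 at {0↦2, 1↦5, 2↦6, 3↦4}  → |V|=5 |E|=4  E = 0-p->1 2-q->2 3-p->1 3-q->2
step 2: apply R1 at {0↦1, 1↦2, 2↦3, 3↦7}  → |V|=2 |E|=2  E = 0-p->1 1-q->1
halt: no rule applies after step 2
NF edges: [(0, 1, 'p'), (1, 1, 'q')]

Answer: p:1 q:1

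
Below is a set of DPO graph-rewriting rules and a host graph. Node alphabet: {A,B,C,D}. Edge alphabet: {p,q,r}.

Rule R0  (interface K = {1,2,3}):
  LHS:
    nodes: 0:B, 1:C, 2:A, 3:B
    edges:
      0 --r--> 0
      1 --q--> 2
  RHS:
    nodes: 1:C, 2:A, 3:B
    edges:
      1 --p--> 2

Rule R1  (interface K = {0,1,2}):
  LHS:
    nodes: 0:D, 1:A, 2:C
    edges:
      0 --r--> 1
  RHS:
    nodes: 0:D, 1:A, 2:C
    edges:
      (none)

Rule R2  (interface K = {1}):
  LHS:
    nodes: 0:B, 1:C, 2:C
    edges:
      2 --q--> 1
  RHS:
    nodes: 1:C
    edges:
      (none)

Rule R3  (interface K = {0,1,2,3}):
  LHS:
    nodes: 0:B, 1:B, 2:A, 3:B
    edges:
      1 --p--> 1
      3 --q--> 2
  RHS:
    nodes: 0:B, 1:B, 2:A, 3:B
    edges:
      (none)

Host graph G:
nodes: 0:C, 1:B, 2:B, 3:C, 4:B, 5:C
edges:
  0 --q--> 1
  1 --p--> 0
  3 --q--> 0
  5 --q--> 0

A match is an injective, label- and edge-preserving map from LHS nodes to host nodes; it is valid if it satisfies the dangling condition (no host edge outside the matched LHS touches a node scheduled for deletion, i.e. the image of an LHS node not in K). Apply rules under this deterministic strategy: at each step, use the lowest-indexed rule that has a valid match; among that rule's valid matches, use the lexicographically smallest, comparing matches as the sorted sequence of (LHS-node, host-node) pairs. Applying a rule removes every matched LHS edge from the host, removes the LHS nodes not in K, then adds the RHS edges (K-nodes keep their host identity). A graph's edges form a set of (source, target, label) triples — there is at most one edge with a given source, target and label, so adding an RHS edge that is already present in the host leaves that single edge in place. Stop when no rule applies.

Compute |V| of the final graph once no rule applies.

initial: |V|=6 |E|=4  E = 0-q->1 1-p->0 3-q->0 5-q->0
step 1: apply R2 at {0↦2, 1↦0, 2↦3}  → |V|=4 |E|=3  E = 0-q->1 1-p->0 5-q->0
step 2: apply R2 at {0↦4, 1↦0, 2↦5}  → |V|=2 |E|=2  E = 0-q->1 1-p->0
final graph: no rule applies after step 2
NF nodes: {0:C, 1:B}

Answer: 2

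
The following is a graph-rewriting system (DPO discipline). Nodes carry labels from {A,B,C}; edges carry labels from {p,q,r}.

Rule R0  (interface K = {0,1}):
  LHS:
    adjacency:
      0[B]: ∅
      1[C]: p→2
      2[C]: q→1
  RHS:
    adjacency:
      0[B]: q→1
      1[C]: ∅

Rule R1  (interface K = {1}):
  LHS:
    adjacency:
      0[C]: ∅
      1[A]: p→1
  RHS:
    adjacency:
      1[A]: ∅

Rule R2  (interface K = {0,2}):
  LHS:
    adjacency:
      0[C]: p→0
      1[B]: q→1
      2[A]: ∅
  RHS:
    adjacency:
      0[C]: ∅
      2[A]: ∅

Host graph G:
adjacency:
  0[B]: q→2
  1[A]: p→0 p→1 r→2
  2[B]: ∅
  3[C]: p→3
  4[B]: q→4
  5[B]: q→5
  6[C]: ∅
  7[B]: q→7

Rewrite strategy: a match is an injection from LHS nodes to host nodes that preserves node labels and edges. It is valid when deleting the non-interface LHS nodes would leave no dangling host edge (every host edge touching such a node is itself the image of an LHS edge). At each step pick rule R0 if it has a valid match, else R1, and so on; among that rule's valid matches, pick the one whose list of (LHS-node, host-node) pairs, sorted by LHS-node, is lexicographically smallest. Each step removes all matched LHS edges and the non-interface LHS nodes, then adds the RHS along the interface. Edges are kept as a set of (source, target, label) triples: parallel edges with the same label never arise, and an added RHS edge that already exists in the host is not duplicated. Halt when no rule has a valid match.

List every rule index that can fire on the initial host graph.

Answer: [R1,R2]

Steps:
R0: no valid match — LHS pattern not found
R1: 1 valid match — {0↦6, 1↦1}
R2: 3 valid matches — {0↦3, 1↦4, 2↦1}, {0↦3, 1↦5, 2↦1}, {0↦3, 1↦7, 2↦1}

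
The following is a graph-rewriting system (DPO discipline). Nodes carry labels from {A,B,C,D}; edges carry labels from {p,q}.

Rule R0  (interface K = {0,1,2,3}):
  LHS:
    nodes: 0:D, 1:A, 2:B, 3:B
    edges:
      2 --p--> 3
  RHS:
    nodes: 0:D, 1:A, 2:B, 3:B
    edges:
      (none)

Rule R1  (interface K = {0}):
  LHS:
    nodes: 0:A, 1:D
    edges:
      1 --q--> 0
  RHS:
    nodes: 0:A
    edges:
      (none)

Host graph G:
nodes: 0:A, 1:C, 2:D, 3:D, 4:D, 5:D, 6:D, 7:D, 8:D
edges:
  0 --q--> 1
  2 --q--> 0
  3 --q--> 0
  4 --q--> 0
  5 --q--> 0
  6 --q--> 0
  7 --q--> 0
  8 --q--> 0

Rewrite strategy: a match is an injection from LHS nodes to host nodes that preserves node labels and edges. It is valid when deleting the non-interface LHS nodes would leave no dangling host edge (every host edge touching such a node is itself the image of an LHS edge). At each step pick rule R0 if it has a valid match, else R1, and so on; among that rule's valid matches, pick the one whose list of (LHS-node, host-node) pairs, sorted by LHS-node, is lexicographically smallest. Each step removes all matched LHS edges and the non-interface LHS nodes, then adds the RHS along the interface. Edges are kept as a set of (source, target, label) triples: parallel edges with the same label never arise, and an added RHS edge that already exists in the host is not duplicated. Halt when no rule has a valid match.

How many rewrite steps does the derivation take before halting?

Answer: 7

Derivation:
start.  V:9 E:8  edges: 0-q->1 2-q->0 3-q->0 4-q->0 5-q->0 6-q->0 7-q->0 8-q->0
1. fire R1 via {0↦0, 1↦2}  →  V:8 E:7  edges: 0-q->1 3-q->0 4-q->0 5-q->0 6-q->0 7-q->0 8-q->0
2. fire R1 via {0↦0, 1↦3}  →  V:7 E:6  edges: 0-q->1 4-q->0 5-q->0 6-q->0 7-q->0 8-q->0
3. fire R1 via {0↦0, 1↦4}  →  V:6 E:5  edges: 0-q->1 5-q->0 6-q->0 7-q->0 8-q->0
4. fire R1 via {0↦0, 1↦5}  →  V:5 E:4  edges: 0-q->1 6-q->0 7-q->0 8-q->0
5. fire R1 via {0↦0, 1↦6}  →  V:4 E:3  edges: 0-q->1 7-q->0 8-q->0
6. fire R1 via {0↦0, 1↦7}  →  V:3 E:2  edges: 0-q->1 8-q->0
7. fire R1 via {0↦0, 1↦8}  →  V:2 E:1  edges: 0-q->1
normal form: no rule applies after step 7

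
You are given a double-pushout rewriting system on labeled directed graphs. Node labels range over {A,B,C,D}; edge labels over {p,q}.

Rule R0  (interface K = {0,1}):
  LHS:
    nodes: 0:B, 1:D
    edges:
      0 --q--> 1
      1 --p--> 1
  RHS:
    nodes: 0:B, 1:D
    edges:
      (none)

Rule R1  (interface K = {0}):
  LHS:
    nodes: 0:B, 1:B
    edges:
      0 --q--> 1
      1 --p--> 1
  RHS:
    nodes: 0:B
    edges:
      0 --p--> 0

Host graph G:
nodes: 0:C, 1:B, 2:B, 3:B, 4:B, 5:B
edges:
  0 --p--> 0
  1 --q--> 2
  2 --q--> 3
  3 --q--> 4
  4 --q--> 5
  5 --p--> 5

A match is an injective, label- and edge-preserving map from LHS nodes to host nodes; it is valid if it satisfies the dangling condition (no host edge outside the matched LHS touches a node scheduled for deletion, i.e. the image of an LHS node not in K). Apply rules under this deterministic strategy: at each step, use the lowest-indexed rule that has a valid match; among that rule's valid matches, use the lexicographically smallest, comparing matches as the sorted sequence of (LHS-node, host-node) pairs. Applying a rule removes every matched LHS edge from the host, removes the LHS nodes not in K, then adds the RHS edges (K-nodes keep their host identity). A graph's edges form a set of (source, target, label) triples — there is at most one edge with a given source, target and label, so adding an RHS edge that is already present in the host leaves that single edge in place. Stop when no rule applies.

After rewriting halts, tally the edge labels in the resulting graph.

Answer: p:2

Derivation:
initial: |V|=6 |E|=6  E = 0-p->0 1-q->2 2-q->3 3-q->4 4-q->5 5-p->5
step 1: apply R1 at {0↦4, 1↦5}  → |V|=5 |E|=5  E = 0-p->0 1-q->2 2-q->3 3-q->4 4-p->4
step 2: apply R1 at {0↦3, 1↦4}  → |V|=4 |E|=4  E = 0-p->0 1-q->2 2-q->3 3-p->3
step 3: apply R1 at {0↦2, 1↦3}  → |V|=3 |E|=3  E = 0-p->0 1-q->2 2-p->2
step 4: apply R1 at {0↦1, 1↦2}  → |V|=2 |E|=2  E = 0-p->0 1-p->1
final graph: no rule applies after step 4
NF edges: [(0, 0, 'p'), (1, 1, 'p')]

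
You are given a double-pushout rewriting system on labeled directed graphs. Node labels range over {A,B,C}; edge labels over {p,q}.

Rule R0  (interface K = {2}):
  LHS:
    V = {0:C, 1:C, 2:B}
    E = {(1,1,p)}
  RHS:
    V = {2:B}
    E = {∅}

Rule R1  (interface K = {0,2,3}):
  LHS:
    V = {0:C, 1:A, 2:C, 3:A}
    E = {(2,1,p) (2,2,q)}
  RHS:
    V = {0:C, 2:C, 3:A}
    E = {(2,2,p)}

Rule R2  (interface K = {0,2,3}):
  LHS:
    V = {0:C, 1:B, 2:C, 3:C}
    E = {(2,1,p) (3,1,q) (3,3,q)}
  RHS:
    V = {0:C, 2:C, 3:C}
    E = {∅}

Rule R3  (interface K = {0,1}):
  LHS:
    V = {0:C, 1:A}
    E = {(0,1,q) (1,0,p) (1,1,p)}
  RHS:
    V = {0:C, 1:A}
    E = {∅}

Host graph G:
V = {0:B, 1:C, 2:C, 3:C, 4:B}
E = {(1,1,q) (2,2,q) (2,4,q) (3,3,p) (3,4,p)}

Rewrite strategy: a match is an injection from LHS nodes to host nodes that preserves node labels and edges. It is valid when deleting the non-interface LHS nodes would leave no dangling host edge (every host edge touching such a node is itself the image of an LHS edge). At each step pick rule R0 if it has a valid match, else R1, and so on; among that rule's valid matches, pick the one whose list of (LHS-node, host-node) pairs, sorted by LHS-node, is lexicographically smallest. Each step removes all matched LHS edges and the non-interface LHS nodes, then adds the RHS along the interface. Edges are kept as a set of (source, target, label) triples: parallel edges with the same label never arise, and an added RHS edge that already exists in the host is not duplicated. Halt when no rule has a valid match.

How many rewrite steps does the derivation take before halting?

[0] host  ⇒  5 nodes, 5 edges  {1-q->1 2-q->2 2-q->4 3-p->3 3-p->4}
[1] R2 @ {0↦1, 1↦4, 2↦3, 3↦2}  ⇒  4 nodes, 2 edges  {1-q->1 3-p->3}
[2] R0 @ {0↦2, 1↦3, 2↦0}  ⇒  2 nodes, 1 edges  {1-q->1}
final graph: no rule applies after step 2

Answer: 2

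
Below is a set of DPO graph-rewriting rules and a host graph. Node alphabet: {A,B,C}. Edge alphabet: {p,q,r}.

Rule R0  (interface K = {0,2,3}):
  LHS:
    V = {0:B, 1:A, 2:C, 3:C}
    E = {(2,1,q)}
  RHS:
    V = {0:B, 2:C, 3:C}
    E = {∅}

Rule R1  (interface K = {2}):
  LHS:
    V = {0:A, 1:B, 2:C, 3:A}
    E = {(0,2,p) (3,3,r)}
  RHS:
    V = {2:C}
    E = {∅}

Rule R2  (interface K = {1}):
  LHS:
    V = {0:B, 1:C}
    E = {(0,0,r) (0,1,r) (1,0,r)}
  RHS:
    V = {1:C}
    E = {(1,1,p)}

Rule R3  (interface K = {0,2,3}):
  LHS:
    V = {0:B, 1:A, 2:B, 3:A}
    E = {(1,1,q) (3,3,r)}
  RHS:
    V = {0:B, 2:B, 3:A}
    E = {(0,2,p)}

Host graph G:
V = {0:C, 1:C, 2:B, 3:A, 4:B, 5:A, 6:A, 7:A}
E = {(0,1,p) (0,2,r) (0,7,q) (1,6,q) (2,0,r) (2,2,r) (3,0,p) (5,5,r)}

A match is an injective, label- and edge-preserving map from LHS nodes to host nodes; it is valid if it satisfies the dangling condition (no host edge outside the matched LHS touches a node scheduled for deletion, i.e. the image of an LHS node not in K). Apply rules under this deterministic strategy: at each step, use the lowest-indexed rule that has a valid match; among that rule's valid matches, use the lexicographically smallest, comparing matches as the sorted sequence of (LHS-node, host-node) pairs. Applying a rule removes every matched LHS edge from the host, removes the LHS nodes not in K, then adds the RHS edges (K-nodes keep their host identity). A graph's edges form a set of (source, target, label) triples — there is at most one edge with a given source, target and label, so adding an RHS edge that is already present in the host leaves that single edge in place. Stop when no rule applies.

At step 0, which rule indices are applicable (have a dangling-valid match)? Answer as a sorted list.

R0: 4 valid matches — {0↦2, 1↦6, 2↦1, 3↦0}, {0↦2, 1↦7, 2↦0, 3↦1}, {0↦4, 1↦6, 2↦1, 3↦0} (+1 more)
R1: 1 valid match — {0↦3, 1↦4, 2↦0, 3↦5}
R2: 1 valid match — {0↦2, 1↦0}
R3: no valid match — LHS pattern not found

Answer: [R0,R1,R2]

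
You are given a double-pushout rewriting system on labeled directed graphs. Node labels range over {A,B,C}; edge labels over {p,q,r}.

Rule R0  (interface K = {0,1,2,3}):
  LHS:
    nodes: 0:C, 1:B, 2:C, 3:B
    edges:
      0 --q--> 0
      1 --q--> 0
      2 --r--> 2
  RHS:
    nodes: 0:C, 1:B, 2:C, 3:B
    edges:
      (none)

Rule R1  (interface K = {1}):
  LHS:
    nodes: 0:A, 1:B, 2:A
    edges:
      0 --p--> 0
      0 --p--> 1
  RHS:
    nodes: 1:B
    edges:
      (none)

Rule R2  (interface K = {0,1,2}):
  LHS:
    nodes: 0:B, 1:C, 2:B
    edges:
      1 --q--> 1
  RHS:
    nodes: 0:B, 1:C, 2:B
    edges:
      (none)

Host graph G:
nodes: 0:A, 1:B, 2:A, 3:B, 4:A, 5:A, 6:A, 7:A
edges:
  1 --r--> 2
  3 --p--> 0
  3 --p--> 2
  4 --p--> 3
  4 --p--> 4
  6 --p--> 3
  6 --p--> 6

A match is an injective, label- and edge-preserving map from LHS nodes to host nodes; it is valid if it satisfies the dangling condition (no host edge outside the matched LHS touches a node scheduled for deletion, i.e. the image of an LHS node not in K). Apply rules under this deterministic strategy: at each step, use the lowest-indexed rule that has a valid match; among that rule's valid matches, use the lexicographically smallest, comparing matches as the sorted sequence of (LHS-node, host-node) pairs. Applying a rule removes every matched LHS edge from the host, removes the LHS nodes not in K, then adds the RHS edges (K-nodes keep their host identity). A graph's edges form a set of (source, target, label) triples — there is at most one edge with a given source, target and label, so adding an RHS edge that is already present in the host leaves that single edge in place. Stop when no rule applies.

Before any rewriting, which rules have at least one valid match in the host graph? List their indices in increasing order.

R0: no valid match — LHS pattern not found
R1: 4 valid matches — {0↦4, 1↦3, 2↦5}, {0↦4, 1↦3, 2↦7}, {0↦6, 1↦3, 2↦5} (+1 more)
R2: no valid match — LHS pattern not found

Answer: [R1]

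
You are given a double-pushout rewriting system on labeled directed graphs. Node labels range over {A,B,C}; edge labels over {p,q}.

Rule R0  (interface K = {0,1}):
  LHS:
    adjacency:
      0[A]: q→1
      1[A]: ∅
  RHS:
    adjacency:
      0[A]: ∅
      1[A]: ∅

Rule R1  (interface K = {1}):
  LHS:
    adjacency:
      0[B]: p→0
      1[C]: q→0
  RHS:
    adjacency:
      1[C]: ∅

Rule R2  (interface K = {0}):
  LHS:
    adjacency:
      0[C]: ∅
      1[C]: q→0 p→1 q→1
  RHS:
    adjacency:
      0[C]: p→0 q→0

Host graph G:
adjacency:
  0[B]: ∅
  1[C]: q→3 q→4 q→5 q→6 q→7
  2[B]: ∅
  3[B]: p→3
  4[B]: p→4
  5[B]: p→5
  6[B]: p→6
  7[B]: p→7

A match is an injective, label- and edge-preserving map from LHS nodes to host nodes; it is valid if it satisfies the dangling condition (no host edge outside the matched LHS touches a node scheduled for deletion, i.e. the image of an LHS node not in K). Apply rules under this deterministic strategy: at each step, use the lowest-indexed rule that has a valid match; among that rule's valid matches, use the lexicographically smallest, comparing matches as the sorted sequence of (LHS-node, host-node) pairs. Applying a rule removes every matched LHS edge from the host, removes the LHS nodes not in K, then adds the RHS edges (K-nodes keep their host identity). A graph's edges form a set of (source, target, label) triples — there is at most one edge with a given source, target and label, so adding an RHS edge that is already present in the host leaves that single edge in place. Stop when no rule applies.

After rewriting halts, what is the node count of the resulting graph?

start.  V:8 E:10  edges: 1-q->3 1-q->4 1-q->5 1-q->6 1-q->7 3-p->3 4-p->4 5-p->5 6-p->6 7-p->7
1. fire R1 via {0↦3, 1↦1}  →  V:7 E:8  edges: 1-q->4 1-q->5 1-q->6 1-q->7 4-p->4 5-p->5 6-p->6 7-p->7
2. fire R1 via {0↦4, 1↦1}  →  V:6 E:6  edges: 1-q->5 1-q->6 1-q->7 5-p->5 6-p->6 7-p->7
3. fire R1 via {0↦5, 1↦1}  →  V:5 E:4  edges: 1-q->6 1-q->7 6-p->6 7-p->7
4. fire R1 via {0↦6, 1↦1}  →  V:4 E:2  edges: 1-q->7 7-p->7
5. fire R1 via {0↦7, 1↦1}  →  V:3 E:0  edges: ∅
final graph: no rule applies after step 5
NF nodes: {0:B, 1:C, 2:B}

Answer: 3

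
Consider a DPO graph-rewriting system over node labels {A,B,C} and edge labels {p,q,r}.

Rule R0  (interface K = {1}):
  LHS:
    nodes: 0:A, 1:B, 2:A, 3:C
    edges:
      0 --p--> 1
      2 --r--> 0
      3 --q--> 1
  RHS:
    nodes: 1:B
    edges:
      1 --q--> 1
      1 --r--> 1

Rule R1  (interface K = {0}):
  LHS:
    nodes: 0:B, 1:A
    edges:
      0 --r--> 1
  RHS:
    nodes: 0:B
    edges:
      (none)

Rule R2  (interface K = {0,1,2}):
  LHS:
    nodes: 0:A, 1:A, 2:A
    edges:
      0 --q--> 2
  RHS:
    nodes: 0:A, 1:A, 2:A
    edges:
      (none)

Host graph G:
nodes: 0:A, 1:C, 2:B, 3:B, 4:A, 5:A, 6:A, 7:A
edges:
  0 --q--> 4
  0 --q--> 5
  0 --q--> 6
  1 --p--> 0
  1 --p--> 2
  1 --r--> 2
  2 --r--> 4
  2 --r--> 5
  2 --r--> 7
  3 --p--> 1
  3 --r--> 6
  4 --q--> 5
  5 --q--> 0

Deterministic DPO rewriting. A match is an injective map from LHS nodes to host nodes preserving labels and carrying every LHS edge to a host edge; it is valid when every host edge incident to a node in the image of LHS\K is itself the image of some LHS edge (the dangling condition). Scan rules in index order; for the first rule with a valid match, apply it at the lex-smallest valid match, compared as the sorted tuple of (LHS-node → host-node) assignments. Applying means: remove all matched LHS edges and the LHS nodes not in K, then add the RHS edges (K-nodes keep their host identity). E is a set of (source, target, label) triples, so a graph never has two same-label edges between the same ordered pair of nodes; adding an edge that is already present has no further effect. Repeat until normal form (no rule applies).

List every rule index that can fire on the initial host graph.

R0: no valid match — LHS pattern not found
R1: 1 valid match — {0↦2, 1↦7}
R2: 15 valid matches — {0↦0, 1↦4, 2↦5}, {0↦0, 1↦4, 2↦6}, {0↦0, 1↦5, 2↦4} (+12 more)

Answer: [R1,R2]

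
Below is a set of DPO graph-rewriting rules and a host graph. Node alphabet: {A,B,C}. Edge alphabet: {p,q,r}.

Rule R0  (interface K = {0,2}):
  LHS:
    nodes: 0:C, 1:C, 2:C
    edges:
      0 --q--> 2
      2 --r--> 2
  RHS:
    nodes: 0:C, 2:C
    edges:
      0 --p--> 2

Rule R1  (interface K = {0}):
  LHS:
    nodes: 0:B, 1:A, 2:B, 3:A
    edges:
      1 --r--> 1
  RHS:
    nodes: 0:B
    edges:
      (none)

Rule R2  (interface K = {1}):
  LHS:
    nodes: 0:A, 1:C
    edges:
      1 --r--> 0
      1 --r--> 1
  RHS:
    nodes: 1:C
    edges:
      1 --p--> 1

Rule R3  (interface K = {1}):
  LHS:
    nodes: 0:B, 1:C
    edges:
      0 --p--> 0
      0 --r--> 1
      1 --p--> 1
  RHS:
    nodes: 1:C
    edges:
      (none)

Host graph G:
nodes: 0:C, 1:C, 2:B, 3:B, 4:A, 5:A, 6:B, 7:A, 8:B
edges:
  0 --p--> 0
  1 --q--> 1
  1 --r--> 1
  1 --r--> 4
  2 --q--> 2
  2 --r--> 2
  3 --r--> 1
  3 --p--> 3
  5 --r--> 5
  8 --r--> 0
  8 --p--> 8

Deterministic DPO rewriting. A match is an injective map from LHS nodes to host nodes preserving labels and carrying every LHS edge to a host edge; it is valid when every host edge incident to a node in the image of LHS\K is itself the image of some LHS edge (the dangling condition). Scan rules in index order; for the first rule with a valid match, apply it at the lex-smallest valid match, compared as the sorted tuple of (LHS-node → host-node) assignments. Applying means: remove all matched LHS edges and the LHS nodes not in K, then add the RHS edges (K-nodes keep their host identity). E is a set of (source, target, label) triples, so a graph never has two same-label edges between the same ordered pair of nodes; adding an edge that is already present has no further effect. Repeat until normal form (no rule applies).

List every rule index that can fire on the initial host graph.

R0: no valid match — LHS pattern not found
R1: 3 valid matches — {0↦2, 1↦5, 2↦6, 3↦7}, {0↦3, 1↦5, 2↦6, 3↦7}, {0↦8, 1↦5, 2↦6, 3↦7}
R2: 1 valid match — {0↦4, 1↦1}
R3: 1 valid match — {0↦8, 1↦0}

Answer: [R1,R2,R3]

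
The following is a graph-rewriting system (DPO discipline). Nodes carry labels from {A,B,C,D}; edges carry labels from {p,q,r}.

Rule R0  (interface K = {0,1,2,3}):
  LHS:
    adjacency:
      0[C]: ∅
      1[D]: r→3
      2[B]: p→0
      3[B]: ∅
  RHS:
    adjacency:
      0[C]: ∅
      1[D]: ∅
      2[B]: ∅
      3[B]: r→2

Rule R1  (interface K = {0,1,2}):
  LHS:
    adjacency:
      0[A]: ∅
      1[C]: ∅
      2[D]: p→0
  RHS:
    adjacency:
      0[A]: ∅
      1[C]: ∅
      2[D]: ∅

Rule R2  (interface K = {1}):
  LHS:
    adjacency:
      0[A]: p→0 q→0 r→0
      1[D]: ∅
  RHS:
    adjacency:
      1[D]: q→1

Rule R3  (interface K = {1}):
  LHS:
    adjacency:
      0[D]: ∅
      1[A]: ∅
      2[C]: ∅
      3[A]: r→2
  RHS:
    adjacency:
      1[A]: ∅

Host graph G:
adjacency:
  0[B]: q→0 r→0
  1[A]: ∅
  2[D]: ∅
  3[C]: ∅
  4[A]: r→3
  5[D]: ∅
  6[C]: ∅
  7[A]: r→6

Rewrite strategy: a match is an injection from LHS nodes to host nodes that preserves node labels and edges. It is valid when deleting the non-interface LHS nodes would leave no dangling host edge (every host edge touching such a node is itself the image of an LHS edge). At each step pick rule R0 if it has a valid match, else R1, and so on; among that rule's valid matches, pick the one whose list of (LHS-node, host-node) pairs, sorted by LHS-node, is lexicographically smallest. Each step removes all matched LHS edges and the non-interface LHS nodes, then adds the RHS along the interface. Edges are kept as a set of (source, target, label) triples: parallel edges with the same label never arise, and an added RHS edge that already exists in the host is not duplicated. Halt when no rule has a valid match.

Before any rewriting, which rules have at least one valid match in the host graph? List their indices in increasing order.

R0: no valid match — LHS pattern not found
R1: no valid match — LHS pattern not found
R2: no valid match — LHS pattern not found
R3: 8 valid matches — {0↦2, 1↦1, 2↦3, 3↦4}, {0↦2, 1↦1, 2↦6, 3↦7}, {0↦2, 1↦4, 2↦6, 3↦7} (+5 more)

Answer: [R3]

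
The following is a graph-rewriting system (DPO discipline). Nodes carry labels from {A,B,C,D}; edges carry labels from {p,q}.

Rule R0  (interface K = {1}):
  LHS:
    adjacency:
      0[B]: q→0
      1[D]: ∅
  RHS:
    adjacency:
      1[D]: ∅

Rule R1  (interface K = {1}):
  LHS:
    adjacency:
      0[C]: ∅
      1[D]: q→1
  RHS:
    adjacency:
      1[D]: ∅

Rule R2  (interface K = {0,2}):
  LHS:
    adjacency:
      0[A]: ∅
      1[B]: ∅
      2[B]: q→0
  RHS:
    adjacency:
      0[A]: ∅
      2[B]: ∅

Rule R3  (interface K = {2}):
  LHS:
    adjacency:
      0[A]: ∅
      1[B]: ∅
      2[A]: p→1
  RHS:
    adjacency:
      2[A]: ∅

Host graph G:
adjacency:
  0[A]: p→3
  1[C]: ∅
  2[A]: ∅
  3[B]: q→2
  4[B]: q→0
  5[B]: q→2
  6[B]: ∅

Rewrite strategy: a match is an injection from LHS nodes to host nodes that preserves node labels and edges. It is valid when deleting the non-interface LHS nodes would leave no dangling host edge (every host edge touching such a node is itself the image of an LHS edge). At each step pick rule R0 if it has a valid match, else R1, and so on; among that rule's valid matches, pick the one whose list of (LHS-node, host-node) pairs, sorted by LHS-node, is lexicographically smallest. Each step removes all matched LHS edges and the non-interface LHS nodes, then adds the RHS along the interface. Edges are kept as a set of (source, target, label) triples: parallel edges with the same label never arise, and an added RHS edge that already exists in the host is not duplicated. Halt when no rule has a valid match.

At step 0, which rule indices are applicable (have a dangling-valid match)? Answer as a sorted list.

R0: no valid match — LHS pattern not found
R1: no valid match — LHS pattern not found
R2: 3 valid matches — {0↦0, 1↦6, 2↦4}, {0↦2, 1↦6, 2↦3}, {0↦2, 1↦6, 2↦5}
R3: no valid match — 1 raw match, all fail dangling condition

Answer: [R2]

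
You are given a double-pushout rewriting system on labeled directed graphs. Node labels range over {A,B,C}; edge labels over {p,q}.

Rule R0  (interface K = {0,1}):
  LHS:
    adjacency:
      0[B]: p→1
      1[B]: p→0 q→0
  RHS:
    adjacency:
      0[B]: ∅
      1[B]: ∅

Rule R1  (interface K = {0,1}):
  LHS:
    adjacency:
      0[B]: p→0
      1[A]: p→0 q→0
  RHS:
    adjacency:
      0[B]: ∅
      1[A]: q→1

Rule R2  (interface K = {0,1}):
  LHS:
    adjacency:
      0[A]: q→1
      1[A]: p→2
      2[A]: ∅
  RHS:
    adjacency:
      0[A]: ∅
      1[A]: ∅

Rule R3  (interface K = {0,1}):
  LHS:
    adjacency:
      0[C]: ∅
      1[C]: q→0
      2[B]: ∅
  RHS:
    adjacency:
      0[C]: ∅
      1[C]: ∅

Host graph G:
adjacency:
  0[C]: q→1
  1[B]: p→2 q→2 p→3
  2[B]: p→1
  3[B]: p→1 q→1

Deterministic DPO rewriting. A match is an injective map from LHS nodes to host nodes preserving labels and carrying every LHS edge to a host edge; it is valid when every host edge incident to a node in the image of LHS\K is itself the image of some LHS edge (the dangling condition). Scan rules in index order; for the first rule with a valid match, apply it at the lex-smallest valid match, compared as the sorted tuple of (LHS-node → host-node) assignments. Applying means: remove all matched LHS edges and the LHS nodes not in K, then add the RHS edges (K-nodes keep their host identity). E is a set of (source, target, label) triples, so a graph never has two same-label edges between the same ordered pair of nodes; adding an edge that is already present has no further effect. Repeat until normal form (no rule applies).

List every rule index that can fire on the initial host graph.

R0: 2 valid matches — {0↦1, 1↦3}, {0↦2, 1↦1}
R1: no valid match — LHS pattern not found
R2: no valid match — LHS pattern not found
R3: no valid match — LHS pattern not found

Answer: [R0]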